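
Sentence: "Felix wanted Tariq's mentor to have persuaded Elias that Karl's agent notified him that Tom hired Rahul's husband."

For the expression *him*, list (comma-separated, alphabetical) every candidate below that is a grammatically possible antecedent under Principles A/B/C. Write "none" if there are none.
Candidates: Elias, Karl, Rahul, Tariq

*him* is a pronoun; Principle B requires it to be free in its binding domain — the clause headed by 'notified'.
— Elias: object of the clause headed by 'persuaded'; c-commands the pronoun but lies outside its binding domain — allowed.
— Karl: possessor inside the subject DP of the clause headed by 'notified'; does not c-command the pronoun — Principle B does not apply; allowed.
— Rahul: possessor inside the object DP of the clause headed by 'hired'; is c-commanded by the pronoun; coreference would bind this R-expression — blocked (Principle C).
— Tariq: possessor inside the subject DP of the clause headed by 'persuaded'; does not c-command the pronoun — Principle B does not apply; allowed.

Elias, Karl, Tariq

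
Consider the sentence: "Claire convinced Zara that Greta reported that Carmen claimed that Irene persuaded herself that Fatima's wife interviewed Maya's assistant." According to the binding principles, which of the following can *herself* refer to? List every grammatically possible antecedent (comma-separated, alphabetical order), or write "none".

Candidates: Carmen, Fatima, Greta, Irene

*herself* is a reflexive; Principle A requires it to be bound within its binding domain — the clause headed by 'persuaded'.
— Carmen: subject of the clause headed by 'claimed'; c-commands the reflexive but lies outside its binding domain — cannot bind it (Principle A).
— Fatima: possessor inside the subject DP of the clause headed by 'interviewed'; does not c-command the reflexive — cannot bind it (Principle A).
— Greta: subject of the clause headed by 'reported'; c-commands the reflexive but lies outside its binding domain — cannot bind it (Principle A).
— Irene: subject of the clause headed by 'persuaded'; c-commands the reflexive within its binding domain — allowed (Principle A).

Irene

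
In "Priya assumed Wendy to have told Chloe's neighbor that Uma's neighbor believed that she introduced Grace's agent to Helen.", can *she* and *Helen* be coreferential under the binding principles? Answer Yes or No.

*Helen* is an R-expression; Principle C requires it to be free (not bound by any c-commanding expression).
— she: subject of the clause headed by 'introduced'; the pronoun c-commands the R-expression — coreference blocked (Principle C).

No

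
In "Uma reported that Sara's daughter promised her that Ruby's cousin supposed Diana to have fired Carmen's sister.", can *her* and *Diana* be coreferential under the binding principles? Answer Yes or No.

No

*Diana* is an R-expression; Principle C requires it to be free (not bound by any c-commanding expression).
— her: object of the clause headed by 'promised'; the pronoun c-commands the R-expression — coreference blocked (Principle C).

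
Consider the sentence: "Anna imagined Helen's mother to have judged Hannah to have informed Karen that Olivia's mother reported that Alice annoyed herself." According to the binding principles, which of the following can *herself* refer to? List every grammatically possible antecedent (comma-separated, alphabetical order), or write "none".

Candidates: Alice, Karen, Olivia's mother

Alice

*herself* is a reflexive; Principle A requires it to be bound within its binding domain — the clause headed by 'annoyed'.
— Alice: subject of the clause headed by 'annoyed'; c-commands the reflexive within its binding domain — allowed (Principle A).
— Karen: object of the clause headed by 'informed'; c-commands the reflexive but lies outside its binding domain — cannot bind it (Principle A).
— Olivia's mother: subject of the clause headed by 'reported'; c-commands the reflexive but lies outside its binding domain — cannot bind it (Principle A).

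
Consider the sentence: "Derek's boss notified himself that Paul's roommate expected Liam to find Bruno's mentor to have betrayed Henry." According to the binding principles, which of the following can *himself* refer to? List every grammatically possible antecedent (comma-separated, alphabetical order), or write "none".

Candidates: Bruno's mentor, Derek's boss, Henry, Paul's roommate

*himself* is a reflexive; Principle A requires it to be bound within its binding domain — the matrix clause.
— Bruno's mentor: subject of the clause headed by 'betrayed'; does not c-command the reflexive — cannot bind it (Principle A).
— Derek's boss: subject of the matrix clause; c-commands the reflexive within its binding domain — allowed (Principle A).
— Henry: object of the clause headed by 'betrayed'; does not c-command the reflexive — cannot bind it (Principle A).
— Paul's roommate: subject of the clause headed by 'expected'; does not c-command the reflexive — cannot bind it (Principle A).

Derek's boss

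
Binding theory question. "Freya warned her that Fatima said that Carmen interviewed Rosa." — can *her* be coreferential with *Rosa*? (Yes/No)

No

*her* is a pronoun; Principle B requires it to be free in its binding domain — the matrix clause.
— Rosa: object of the clause headed by 'interviewed'; is c-commanded by the pronoun; coreference would bind this R-expression — blocked (Principle C).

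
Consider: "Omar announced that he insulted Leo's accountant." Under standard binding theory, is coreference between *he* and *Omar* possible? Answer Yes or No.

Yes

*Omar* is an R-expression; Principle C requires it to be free (not bound by any c-commanding expression).
— he: subject of the clause headed by 'insulted'; the pronoun does not c-command the R-expression — coreference allowed.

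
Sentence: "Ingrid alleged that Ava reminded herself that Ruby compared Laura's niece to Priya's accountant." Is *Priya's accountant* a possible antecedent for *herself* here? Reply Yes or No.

*herself* is a reflexive; Principle A requires it to be bound within its binding domain — the clause headed by 'reminded'.
— Priya's accountant: second object of the clause headed by 'compared'; does not c-command the reflexive — cannot bind it (Principle A).

No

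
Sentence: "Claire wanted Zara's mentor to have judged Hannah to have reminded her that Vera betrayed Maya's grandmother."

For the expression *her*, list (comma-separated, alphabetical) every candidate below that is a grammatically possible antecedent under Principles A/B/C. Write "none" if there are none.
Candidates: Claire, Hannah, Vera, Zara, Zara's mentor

*her* is a pronoun; Principle B requires it to be free in its binding domain — the clause headed by 'reminded'.
— Claire: subject of the matrix clause; c-commands the pronoun but lies outside its binding domain — allowed.
— Hannah: subject of the clause headed by 'reminded'; c-commands the pronoun within its binding domain — blocked (Principle B).
— Vera: subject of the clause headed by 'betrayed'; is c-commanded by the pronoun; coreference would bind this R-expression — blocked (Principle C).
— Zara: possessor inside the subject DP of the clause headed by 'judged'; does not c-command the pronoun — Principle B does not apply; allowed.
— Zara's mentor: subject of the clause headed by 'judged'; c-commands the pronoun but lies outside its binding domain — allowed.

Claire, Zara, Zara's mentor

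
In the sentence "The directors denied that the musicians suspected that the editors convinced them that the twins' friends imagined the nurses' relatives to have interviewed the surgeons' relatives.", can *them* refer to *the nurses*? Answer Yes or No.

*them* is a pronoun; Principle B requires it to be free in its binding domain — the clause headed by 'convinced'.
— the nurses: possessor inside the subject DP of the clause headed by 'interviewed'; is c-commanded by the pronoun; coreference would bind this R-expression — blocked (Principle C).

No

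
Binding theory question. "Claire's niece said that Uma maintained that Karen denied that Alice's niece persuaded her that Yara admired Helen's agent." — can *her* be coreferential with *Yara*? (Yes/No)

No

*her* is a pronoun; Principle B requires it to be free in its binding domain — the clause headed by 'persuaded'.
— Yara: subject of the clause headed by 'admired'; is c-commanded by the pronoun; coreference would bind this R-expression — blocked (Principle C).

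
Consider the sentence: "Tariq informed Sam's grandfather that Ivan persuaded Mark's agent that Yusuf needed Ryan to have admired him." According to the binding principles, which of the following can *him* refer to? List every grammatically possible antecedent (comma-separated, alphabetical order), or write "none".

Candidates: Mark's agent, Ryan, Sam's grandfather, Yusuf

*him* is a pronoun; Principle B requires it to be free in its binding domain — the clause headed by 'admired'.
— Mark's agent: object of the clause headed by 'persuaded'; c-commands the pronoun but lies outside its binding domain — allowed.
— Ryan: subject of the clause headed by 'admired'; c-commands the pronoun within its binding domain — blocked (Principle B).
— Sam's grandfather: object of the matrix clause; c-commands the pronoun but lies outside its binding domain — allowed.
— Yusuf: subject of the clause headed by 'needed'; c-commands the pronoun but lies outside its binding domain — allowed.

Mark's agent, Sam's grandfather, Yusuf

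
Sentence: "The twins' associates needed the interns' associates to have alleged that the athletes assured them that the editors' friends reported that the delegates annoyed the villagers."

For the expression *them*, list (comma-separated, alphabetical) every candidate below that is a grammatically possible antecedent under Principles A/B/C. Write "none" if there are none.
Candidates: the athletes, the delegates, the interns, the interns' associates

*them* is a pronoun; Principle B requires it to be free in its binding domain — the clause headed by 'assured'.
— the athletes: subject of the clause headed by 'assured'; c-commands the pronoun within its binding domain — blocked (Principle B).
— the delegates: subject of the clause headed by 'annoyed'; is c-commanded by the pronoun; coreference would bind this R-expression — blocked (Principle C).
— the interns: possessor inside the subject DP of the clause headed by 'alleged'; does not c-command the pronoun — Principle B does not apply; allowed.
— the interns' associates: subject of the clause headed by 'alleged'; c-commands the pronoun but lies outside its binding domain — allowed.

the interns, the interns' associates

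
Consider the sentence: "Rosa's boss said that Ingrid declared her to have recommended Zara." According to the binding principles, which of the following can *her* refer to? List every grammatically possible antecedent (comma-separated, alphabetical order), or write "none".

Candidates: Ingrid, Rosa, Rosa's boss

*her* is a pronoun; Principle B requires it to be free in its binding domain — the clause headed by 'declared'.
— Ingrid: subject of the clause headed by 'declared'; c-commands the pronoun within its binding domain — blocked (Principle B).
— Rosa: possessor inside the subject DP of the matrix clause; does not c-command the pronoun — Principle B does not apply; allowed.
— Rosa's boss: subject of the matrix clause; c-commands the pronoun but lies outside its binding domain — allowed.

Rosa, Rosa's boss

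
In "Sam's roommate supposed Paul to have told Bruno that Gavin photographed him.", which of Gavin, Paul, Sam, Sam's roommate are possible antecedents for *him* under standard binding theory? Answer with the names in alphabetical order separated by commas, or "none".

*him* is a pronoun; Principle B requires it to be free in its binding domain — the clause headed by 'photographed'.
— Gavin: subject of the clause headed by 'photographed'; c-commands the pronoun within its binding domain — blocked (Principle B).
— Paul: subject of the clause headed by 'told'; c-commands the pronoun but lies outside its binding domain — allowed.
— Sam: possessor inside the subject DP of the matrix clause; does not c-command the pronoun — Principle B does not apply; allowed.
— Sam's roommate: subject of the matrix clause; c-commands the pronoun but lies outside its binding domain — allowed.

Paul, Sam, Sam's roommate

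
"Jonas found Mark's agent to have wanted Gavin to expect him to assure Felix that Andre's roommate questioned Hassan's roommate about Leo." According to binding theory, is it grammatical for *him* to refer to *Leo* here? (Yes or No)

No

*Leo* is an R-expression; Principle C requires it to be free (not bound by any c-commanding expression).
— him: subject of the clause headed by 'assure'; the pronoun c-commands the R-expression — coreference blocked (Principle C).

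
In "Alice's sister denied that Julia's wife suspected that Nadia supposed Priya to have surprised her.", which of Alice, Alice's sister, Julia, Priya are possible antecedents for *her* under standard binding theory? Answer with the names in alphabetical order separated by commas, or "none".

Alice, Alice's sister, Julia

*her* is a pronoun; Principle B requires it to be free in its binding domain — the clause headed by 'surprised'.
— Alice: possessor inside the subject DP of the matrix clause; does not c-command the pronoun — Principle B does not apply; allowed.
— Alice's sister: subject of the matrix clause; c-commands the pronoun but lies outside its binding domain — allowed.
— Julia: possessor inside the subject DP of the clause headed by 'suspected'; does not c-command the pronoun — Principle B does not apply; allowed.
— Priya: subject of the clause headed by 'surprised'; c-commands the pronoun within its binding domain — blocked (Principle B).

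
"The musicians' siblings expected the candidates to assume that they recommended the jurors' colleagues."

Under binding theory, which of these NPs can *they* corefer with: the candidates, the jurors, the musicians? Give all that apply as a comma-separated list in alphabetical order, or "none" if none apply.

*they* is a pronoun; Principle B requires it to be free in its binding domain — the clause headed by 'recommended'.
— the candidates: subject of the clause headed by 'assume'; c-commands the pronoun but lies outside its binding domain — allowed.
— the jurors: possessor inside the object DP of the clause headed by 'recommended'; is c-commanded by the pronoun; coreference would bind this R-expression — blocked (Principle C).
— the musicians: possessor inside the subject DP of the matrix clause; does not c-command the pronoun — Principle B does not apply; allowed.

the candidates, the musicians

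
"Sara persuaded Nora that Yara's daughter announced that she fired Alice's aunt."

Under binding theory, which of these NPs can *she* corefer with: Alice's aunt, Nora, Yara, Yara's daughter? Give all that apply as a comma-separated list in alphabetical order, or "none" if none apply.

Nora, Yara, Yara's daughter

*she* is a pronoun; Principle B requires it to be free in its binding domain — the clause headed by 'fired'.
— Alice's aunt: object of the clause headed by 'fired'; is c-commanded by the pronoun; coreference would bind this R-expression — blocked (Principle C).
— Nora: object of the matrix clause; c-commands the pronoun but lies outside its binding domain — allowed.
— Yara: possessor inside the subject DP of the clause headed by 'announced'; does not c-command the pronoun — Principle B does not apply; allowed.
— Yara's daughter: subject of the clause headed by 'announced'; c-commands the pronoun but lies outside its binding domain — allowed.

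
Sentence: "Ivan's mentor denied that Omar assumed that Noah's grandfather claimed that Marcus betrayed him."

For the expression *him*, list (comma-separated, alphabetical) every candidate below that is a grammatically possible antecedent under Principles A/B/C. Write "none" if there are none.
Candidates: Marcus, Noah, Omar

Noah, Omar

*him* is a pronoun; Principle B requires it to be free in its binding domain — the clause headed by 'betrayed'.
— Marcus: subject of the clause headed by 'betrayed'; c-commands the pronoun within its binding domain — blocked (Principle B).
— Noah: possessor inside the subject DP of the clause headed by 'claimed'; does not c-command the pronoun — Principle B does not apply; allowed.
— Omar: subject of the clause headed by 'assumed'; c-commands the pronoun but lies outside its binding domain — allowed.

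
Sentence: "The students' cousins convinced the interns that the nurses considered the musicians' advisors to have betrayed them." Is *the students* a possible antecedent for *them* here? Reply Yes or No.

Yes

*them* is a pronoun; Principle B requires it to be free in its binding domain — the clause headed by 'betrayed'.
— the students: possessor inside the subject DP of the matrix clause; does not c-command the pronoun — Principle B does not apply; allowed.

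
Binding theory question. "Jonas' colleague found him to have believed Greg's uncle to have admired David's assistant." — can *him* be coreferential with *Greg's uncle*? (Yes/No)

No

*him* is a pronoun; Principle B requires it to be free in its binding domain — the matrix clause.
— Greg's uncle: subject of the clause headed by 'admired'; is c-commanded by the pronoun; coreference would bind this R-expression — blocked (Principle C).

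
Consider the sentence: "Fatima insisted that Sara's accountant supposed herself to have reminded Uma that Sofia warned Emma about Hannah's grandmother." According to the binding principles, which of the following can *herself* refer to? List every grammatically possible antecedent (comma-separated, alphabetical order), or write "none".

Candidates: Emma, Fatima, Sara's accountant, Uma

Sara's accountant

*herself* is a reflexive; Principle A requires it to be bound within its binding domain — the clause headed by 'supposed'.
— Emma: object of the clause headed by 'warned'; does not c-command the reflexive — cannot bind it (Principle A).
— Fatima: subject of the matrix clause; c-commands the reflexive but lies outside its binding domain — cannot bind it (Principle A).
— Sara's accountant: subject of the clause headed by 'supposed'; c-commands the reflexive within its binding domain — allowed (Principle A).
— Uma: object of the clause headed by 'reminded'; does not c-command the reflexive — cannot bind it (Principle A).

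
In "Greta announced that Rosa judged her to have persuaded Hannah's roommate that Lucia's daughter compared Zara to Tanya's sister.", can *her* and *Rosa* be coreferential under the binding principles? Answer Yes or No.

*Rosa* is an R-expression; Principle C requires it to be free (not bound by any c-commanding expression).
— her: subject of the clause headed by 'persuaded'; the R-expression locally c-commands the pronoun — coreference blocked (Principle B on the pronoun).

No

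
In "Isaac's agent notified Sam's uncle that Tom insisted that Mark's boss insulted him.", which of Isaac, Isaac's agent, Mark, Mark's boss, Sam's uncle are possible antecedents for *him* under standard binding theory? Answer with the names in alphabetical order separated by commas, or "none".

Isaac, Isaac's agent, Mark, Sam's uncle

*him* is a pronoun; Principle B requires it to be free in its binding domain — the clause headed by 'insulted'.
— Isaac: possessor inside the subject DP of the matrix clause; does not c-command the pronoun — Principle B does not apply; allowed.
— Isaac's agent: subject of the matrix clause; c-commands the pronoun but lies outside its binding domain — allowed.
— Mark: possessor inside the subject DP of the clause headed by 'insulted'; does not c-command the pronoun — Principle B does not apply; allowed.
— Mark's boss: subject of the clause headed by 'insulted'; c-commands the pronoun within its binding domain — blocked (Principle B).
— Sam's uncle: object of the matrix clause; c-commands the pronoun but lies outside its binding domain — allowed.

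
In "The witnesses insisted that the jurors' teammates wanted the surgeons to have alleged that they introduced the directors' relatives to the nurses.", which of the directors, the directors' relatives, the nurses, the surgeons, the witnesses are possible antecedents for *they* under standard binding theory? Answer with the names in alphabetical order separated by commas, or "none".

*they* is a pronoun; Principle B requires it to be free in its binding domain — the clause headed by 'introduced'.
— the directors: possessor inside the object DP of the clause headed by 'introduced'; is c-commanded by the pronoun; coreference would bind this R-expression — blocked (Principle C).
— the directors' relatives: object of the clause headed by 'introduced'; is c-commanded by the pronoun; coreference would bind this R-expression — blocked (Principle C).
— the nurses: second object of the clause headed by 'introduced'; is c-commanded by the pronoun; coreference would bind this R-expression — blocked (Principle C).
— the surgeons: subject of the clause headed by 'alleged'; c-commands the pronoun but lies outside its binding domain — allowed.
— the witnesses: subject of the matrix clause; c-commands the pronoun but lies outside its binding domain — allowed.

the surgeons, the witnesses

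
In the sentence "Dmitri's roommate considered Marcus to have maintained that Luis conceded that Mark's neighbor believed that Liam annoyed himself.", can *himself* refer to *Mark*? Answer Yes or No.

*himself* is a reflexive; Principle A requires it to be bound within its binding domain — the clause headed by 'annoyed'.
— Mark: possessor inside the subject DP of the clause headed by 'believed'; does not c-command the reflexive — cannot bind it (Principle A).

No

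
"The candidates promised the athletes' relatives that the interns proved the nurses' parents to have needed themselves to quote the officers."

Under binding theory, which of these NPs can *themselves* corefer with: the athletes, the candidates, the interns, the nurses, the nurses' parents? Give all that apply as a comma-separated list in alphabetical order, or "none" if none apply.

*themselves* is a reflexive; Principle A requires it to be bound within its binding domain — the clause headed by 'needed'.
— the athletes: possessor inside the object DP of the matrix clause; does not c-command the reflexive — cannot bind it (Principle A).
— the candidates: subject of the matrix clause; c-commands the reflexive but lies outside its binding domain — cannot bind it (Principle A).
— the interns: subject of the clause headed by 'proved'; c-commands the reflexive but lies outside its binding domain — cannot bind it (Principle A).
— the nurses: possessor inside the subject DP of the clause headed by 'needed'; does not c-command the reflexive — cannot bind it (Principle A).
— the nurses' parents: subject of the clause headed by 'needed'; c-commands the reflexive within its binding domain — allowed (Principle A).

the nurses' parents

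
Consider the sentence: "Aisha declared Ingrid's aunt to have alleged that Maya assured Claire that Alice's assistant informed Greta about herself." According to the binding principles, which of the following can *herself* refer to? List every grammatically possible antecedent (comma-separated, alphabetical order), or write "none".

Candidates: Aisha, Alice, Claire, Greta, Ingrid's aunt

*herself* is a reflexive; Principle A requires it to be bound within its binding domain — the clause headed by 'informed'.
— Aisha: subject of the matrix clause; c-commands the reflexive but lies outside its binding domain — cannot bind it (Principle A).
— Alice: possessor inside the subject DP of the clause headed by 'informed'; does not c-command the reflexive — cannot bind it (Principle A).
— Claire: object of the clause headed by 'assured'; c-commands the reflexive but lies outside its binding domain — cannot bind it (Principle A).
— Greta: object of the clause headed by 'informed'; c-commands the reflexive within its binding domain — allowed (Principle A).
— Ingrid's aunt: subject of the clause headed by 'alleged'; c-commands the reflexive but lies outside its binding domain — cannot bind it (Principle A).

Greta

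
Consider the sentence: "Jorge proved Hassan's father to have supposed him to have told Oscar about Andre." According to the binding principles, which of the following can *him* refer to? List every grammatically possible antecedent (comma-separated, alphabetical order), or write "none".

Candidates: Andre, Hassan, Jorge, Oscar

Hassan, Jorge

*him* is a pronoun; Principle B requires it to be free in its binding domain — the clause headed by 'supposed'.
— Andre: second object of the clause headed by 'told'; is c-commanded by the pronoun; coreference would bind this R-expression — blocked (Principle C).
— Hassan: possessor inside the subject DP of the clause headed by 'supposed'; does not c-command the pronoun — Principle B does not apply; allowed.
— Jorge: subject of the matrix clause; c-commands the pronoun but lies outside its binding domain — allowed.
— Oscar: object of the clause headed by 'told'; is c-commanded by the pronoun; coreference would bind this R-expression — blocked (Principle C).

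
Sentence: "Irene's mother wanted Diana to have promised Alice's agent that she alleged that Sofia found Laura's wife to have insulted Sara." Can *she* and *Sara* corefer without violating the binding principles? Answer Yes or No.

*Sara* is an R-expression; Principle C requires it to be free (not bound by any c-commanding expression).
— she: subject of the clause headed by 'alleged'; the pronoun c-commands the R-expression — coreference blocked (Principle C).

No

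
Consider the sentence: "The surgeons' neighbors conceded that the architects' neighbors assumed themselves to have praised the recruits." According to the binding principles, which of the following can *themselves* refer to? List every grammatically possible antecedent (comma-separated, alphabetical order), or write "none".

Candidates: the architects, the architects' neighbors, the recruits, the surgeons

*themselves* is a reflexive; Principle A requires it to be bound within its binding domain — the clause headed by 'assumed'.
— the architects: possessor inside the subject DP of the clause headed by 'assumed'; does not c-command the reflexive — cannot bind it (Principle A).
— the architects' neighbors: subject of the clause headed by 'assumed'; c-commands the reflexive within its binding domain — allowed (Principle A).
— the recruits: object of the clause headed by 'praised'; does not c-command the reflexive — cannot bind it (Principle A).
— the surgeons: possessor inside the subject DP of the matrix clause; does not c-command the reflexive — cannot bind it (Principle A).

the architects' neighbors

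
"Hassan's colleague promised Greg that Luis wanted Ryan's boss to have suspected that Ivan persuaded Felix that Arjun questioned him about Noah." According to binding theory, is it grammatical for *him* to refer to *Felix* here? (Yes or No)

*Felix* is an R-expression; Principle C requires it to be free (not bound by any c-commanding expression).
— him: object of the clause headed by 'questioned'; the pronoun does not c-command the R-expression — coreference allowed.

Yes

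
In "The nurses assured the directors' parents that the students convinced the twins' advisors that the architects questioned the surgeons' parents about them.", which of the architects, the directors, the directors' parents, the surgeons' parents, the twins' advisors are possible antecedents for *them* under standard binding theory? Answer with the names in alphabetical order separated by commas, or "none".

the directors, the directors' parents, the twins' advisors

*them* is a pronoun; Principle B requires it to be free in its binding domain — the clause headed by 'questioned'.
— the architects: subject of the clause headed by 'questioned'; c-commands the pronoun within its binding domain — blocked (Principle B).
— the directors: possessor inside the object DP of the matrix clause; does not c-command the pronoun — Principle B does not apply; allowed.
— the directors' parents: object of the matrix clause; c-commands the pronoun but lies outside its binding domain — allowed.
— the surgeons' parents: object of the clause headed by 'questioned'; c-commands the pronoun within its binding domain — blocked (Principle B).
— the twins' advisors: object of the clause headed by 'convinced'; c-commands the pronoun but lies outside its binding domain — allowed.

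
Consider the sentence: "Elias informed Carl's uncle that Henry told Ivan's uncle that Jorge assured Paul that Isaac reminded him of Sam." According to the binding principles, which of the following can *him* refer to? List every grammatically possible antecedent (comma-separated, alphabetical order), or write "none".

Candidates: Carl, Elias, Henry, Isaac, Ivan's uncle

*him* is a pronoun; Principle B requires it to be free in its binding domain — the clause headed by 'reminded'.
— Carl: possessor inside the object DP of the matrix clause; does not c-command the pronoun — Principle B does not apply; allowed.
— Elias: subject of the matrix clause; c-commands the pronoun but lies outside its binding domain — allowed.
— Henry: subject of the clause headed by 'told'; c-commands the pronoun but lies outside its binding domain — allowed.
— Isaac: subject of the clause headed by 'reminded'; c-commands the pronoun within its binding domain — blocked (Principle B).
— Ivan's uncle: object of the clause headed by 'told'; c-commands the pronoun but lies outside its binding domain — allowed.

Carl, Elias, Henry, Ivan's uncle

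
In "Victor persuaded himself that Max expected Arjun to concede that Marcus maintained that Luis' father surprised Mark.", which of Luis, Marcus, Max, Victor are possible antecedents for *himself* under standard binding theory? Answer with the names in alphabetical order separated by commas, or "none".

*himself* is a reflexive; Principle A requires it to be bound within its binding domain — the matrix clause.
— Luis: possessor inside the subject DP of the clause headed by 'surprised'; does not c-command the reflexive — cannot bind it (Principle A).
— Marcus: subject of the clause headed by 'maintained'; does not c-command the reflexive — cannot bind it (Principle A).
— Max: subject of the clause headed by 'expected'; does not c-command the reflexive — cannot bind it (Principle A).
— Victor: subject of the matrix clause; c-commands the reflexive within its binding domain — allowed (Principle A).

Victor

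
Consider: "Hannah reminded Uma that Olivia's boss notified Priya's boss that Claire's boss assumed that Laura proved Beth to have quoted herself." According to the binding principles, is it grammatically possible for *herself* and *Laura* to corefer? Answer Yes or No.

*herself* is a reflexive; Principle A requires it to be bound within its binding domain — the clause headed by 'quoted'.
— Laura: subject of the clause headed by 'proved'; c-commands the reflexive but lies outside its binding domain — cannot bind it (Principle A).

No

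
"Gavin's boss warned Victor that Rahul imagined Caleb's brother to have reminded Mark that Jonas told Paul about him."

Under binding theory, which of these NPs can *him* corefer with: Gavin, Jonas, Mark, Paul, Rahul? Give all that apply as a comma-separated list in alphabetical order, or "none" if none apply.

Gavin, Mark, Rahul

*him* is a pronoun; Principle B requires it to be free in its binding domain — the clause headed by 'told'.
— Gavin: possessor inside the subject DP of the matrix clause; does not c-command the pronoun — Principle B does not apply; allowed.
— Jonas: subject of the clause headed by 'told'; c-commands the pronoun within its binding domain — blocked (Principle B).
— Mark: object of the clause headed by 'reminded'; c-commands the pronoun but lies outside its binding domain — allowed.
— Paul: object of the clause headed by 'told'; c-commands the pronoun within its binding domain — blocked (Principle B).
— Rahul: subject of the clause headed by 'imagined'; c-commands the pronoun but lies outside its binding domain — allowed.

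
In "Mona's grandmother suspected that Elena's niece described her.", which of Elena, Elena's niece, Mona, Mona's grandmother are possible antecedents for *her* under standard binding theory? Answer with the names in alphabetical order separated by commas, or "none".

*her* is a pronoun; Principle B requires it to be free in its binding domain — the clause headed by 'described'.
— Elena: possessor inside the subject DP of the clause headed by 'described'; does not c-command the pronoun — Principle B does not apply; allowed.
— Elena's niece: subject of the clause headed by 'described'; c-commands the pronoun within its binding domain — blocked (Principle B).
— Mona: possessor inside the subject DP of the matrix clause; does not c-command the pronoun — Principle B does not apply; allowed.
— Mona's grandmother: subject of the matrix clause; c-commands the pronoun but lies outside its binding domain — allowed.

Elena, Mona, Mona's grandmother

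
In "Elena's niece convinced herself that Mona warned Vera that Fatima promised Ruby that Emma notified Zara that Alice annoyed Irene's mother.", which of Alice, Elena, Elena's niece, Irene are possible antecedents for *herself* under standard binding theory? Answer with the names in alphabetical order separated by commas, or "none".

*herself* is a reflexive; Principle A requires it to be bound within its binding domain — the matrix clause.
— Alice: subject of the clause headed by 'annoyed'; does not c-command the reflexive — cannot bind it (Principle A).
— Elena: possessor inside the subject DP of the matrix clause; does not c-command the reflexive — cannot bind it (Principle A).
— Elena's niece: subject of the matrix clause; c-commands the reflexive within its binding domain — allowed (Principle A).
— Irene: possessor inside the object DP of the clause headed by 'annoyed'; does not c-command the reflexive — cannot bind it (Principle A).

Elena's niece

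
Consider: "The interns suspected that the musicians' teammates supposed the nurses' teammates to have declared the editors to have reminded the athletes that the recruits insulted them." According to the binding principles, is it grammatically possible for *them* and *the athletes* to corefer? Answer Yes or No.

Yes

*them* is a pronoun; Principle B requires it to be free in its binding domain — the clause headed by 'insulted'.
— the athletes: object of the clause headed by 'reminded'; c-commands the pronoun but lies outside its binding domain — allowed.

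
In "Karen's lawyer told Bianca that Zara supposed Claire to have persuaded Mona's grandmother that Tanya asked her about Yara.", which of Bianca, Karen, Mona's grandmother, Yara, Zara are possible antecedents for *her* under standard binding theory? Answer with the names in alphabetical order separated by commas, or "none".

Bianca, Karen, Mona's grandmother, Zara

*her* is a pronoun; Principle B requires it to be free in its binding domain — the clause headed by 'asked'.
— Bianca: object of the matrix clause; c-commands the pronoun but lies outside its binding domain — allowed.
— Karen: possessor inside the subject DP of the matrix clause; does not c-command the pronoun — Principle B does not apply; allowed.
— Mona's grandmother: object of the clause headed by 'persuaded'; c-commands the pronoun but lies outside its binding domain — allowed.
— Yara: second object of the clause headed by 'asked'; is c-commanded by the pronoun; coreference would bind this R-expression — blocked (Principle C).
— Zara: subject of the clause headed by 'supposed'; c-commands the pronoun but lies outside its binding domain — allowed.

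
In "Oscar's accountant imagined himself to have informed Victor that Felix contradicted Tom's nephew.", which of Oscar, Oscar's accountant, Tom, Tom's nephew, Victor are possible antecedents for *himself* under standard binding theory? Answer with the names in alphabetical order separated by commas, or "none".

Oscar's accountant

*himself* is a reflexive; Principle A requires it to be bound within its binding domain — the matrix clause.
— Oscar: possessor inside the subject DP of the matrix clause; does not c-command the reflexive — cannot bind it (Principle A).
— Oscar's accountant: subject of the matrix clause; c-commands the reflexive within its binding domain — allowed (Principle A).
— Tom: possessor inside the object DP of the clause headed by 'contradicted'; does not c-command the reflexive — cannot bind it (Principle A).
— Tom's nephew: object of the clause headed by 'contradicted'; does not c-command the reflexive — cannot bind it (Principle A).
— Victor: object of the clause headed by 'informed'; does not c-command the reflexive — cannot bind it (Principle A).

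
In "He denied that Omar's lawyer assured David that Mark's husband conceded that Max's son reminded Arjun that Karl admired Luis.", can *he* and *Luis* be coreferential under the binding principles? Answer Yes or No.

No

*Luis* is an R-expression; Principle C requires it to be free (not bound by any c-commanding expression).
— he: subject of the matrix clause; the pronoun c-commands the R-expression — coreference blocked (Principle C).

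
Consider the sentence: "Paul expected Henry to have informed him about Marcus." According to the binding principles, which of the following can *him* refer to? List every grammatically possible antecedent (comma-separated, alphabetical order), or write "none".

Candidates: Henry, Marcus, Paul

*him* is a pronoun; Principle B requires it to be free in its binding domain — the clause headed by 'informed'.
— Henry: subject of the clause headed by 'informed'; c-commands the pronoun within its binding domain — blocked (Principle B).
— Marcus: second object of the clause headed by 'informed'; is c-commanded by the pronoun; coreference would bind this R-expression — blocked (Principle C).
— Paul: subject of the matrix clause; c-commands the pronoun but lies outside its binding domain — allowed.

Paul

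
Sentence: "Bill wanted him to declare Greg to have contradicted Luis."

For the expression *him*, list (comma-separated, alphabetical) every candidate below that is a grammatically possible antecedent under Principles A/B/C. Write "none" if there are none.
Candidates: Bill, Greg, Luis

*him* is a pronoun; Principle B requires it to be free in its binding domain — the matrix clause.
— Bill: subject of the matrix clause; c-commands the pronoun within its binding domain — blocked (Principle B).
— Greg: subject of the clause headed by 'contradicted'; is c-commanded by the pronoun; coreference would bind this R-expression — blocked (Principle C).
— Luis: object of the clause headed by 'contradicted'; is c-commanded by the pronoun; coreference would bind this R-expression — blocked (Principle C).

none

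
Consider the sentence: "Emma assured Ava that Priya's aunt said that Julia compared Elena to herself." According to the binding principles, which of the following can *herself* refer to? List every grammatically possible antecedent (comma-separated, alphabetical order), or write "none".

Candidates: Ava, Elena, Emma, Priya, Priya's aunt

Elena

*herself* is a reflexive; Principle A requires it to be bound within its binding domain — the clause headed by 'compared'.
— Ava: object of the matrix clause; c-commands the reflexive but lies outside its binding domain — cannot bind it (Principle A).
— Elena: object of the clause headed by 'compared'; c-commands the reflexive within its binding domain — allowed (Principle A).
— Emma: subject of the matrix clause; c-commands the reflexive but lies outside its binding domain — cannot bind it (Principle A).
— Priya: possessor inside the subject DP of the clause headed by 'said'; does not c-command the reflexive — cannot bind it (Principle A).
— Priya's aunt: subject of the clause headed by 'said'; c-commands the reflexive but lies outside its binding domain — cannot bind it (Principle A).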